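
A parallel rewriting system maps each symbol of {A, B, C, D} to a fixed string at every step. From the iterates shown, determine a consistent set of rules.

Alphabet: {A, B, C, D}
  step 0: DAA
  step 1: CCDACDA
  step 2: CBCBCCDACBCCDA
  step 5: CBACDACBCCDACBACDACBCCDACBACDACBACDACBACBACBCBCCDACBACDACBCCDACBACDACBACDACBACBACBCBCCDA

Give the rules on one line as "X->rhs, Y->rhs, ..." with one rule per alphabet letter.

A->CDA, B->A, C->CB, D->C

  step 1 ⇒ step 2: CCDACDA ⇒ CB·CB·C·CDA·CB·C·CDA
    A ↦ CDA
    C ↦ CB
    D ↦ C
    B ↦ A  (constrained at step 2)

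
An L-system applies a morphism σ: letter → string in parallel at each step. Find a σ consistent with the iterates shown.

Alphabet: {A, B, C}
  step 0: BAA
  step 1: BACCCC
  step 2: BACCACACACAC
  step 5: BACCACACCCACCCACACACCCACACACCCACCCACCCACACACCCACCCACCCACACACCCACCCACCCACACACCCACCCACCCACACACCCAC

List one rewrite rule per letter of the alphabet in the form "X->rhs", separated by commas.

  step 1 ⇒ step 2: BACCCC ⇒ BA·CC·AC·AC·AC·AC
    A ↦ CC
    B ↦ BA
    C ↦ AC

A->CC, B->BA, C->AC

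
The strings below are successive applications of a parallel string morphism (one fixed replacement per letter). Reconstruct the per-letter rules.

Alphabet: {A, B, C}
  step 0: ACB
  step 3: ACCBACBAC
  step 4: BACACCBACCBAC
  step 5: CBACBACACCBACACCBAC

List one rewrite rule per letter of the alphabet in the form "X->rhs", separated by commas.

A->B, B->C, C->AC

  step 4 ⇒ step 5: BACACCBACCBAC ⇒ C·B·AC·B·AC·AC·C·B·AC·AC·C·B·AC
    A ↦ B
    B ↦ C
    C ↦ AC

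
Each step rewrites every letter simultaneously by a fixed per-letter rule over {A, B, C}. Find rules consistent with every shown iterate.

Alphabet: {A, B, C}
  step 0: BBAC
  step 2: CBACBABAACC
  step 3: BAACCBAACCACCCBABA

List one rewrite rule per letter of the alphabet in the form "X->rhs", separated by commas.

  step 2 ⇒ step 3: CBACBABAACC ⇒ BA·AC·C·BA·AC·C·AC·C·C·BA·BA
    A ↦ C
    B ↦ AC
    C ↦ BA

A->C, B->AC, C->BA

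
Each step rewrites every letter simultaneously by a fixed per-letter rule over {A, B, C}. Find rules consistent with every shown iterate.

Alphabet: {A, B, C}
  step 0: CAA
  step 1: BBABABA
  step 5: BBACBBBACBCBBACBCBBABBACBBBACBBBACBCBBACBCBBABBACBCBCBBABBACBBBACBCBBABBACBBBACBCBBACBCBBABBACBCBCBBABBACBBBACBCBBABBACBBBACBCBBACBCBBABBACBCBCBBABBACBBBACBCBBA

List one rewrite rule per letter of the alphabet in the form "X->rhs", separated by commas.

A->BA, B->CB, C->BBA

  step 0 ⇒ step 1: CAA ⇒ BBA·BA·BA
    A ↦ BA
    C ↦ BBA
    B ↦ CB  (constrained at step 1)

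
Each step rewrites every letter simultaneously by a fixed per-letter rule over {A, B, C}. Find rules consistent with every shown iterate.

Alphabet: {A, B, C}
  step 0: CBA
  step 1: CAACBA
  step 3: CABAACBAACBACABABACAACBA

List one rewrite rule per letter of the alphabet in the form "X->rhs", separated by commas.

  step 0 ⇒ step 1: CBA ⇒ CA·AC·BA
    A ↦ BA
    B ↦ AC
    C ↦ CA

A->BA, B->AC, C->CA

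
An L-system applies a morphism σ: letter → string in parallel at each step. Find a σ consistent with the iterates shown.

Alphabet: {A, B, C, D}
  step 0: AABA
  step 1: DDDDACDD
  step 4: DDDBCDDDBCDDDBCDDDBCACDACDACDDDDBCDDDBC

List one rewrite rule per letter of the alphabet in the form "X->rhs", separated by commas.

A->DD, B->AC, C->D, D->BC

  step 0 ⇒ step 1: AABA ⇒ DD·DD·AC·DD
    A ↦ DD
    B ↦ AC
    C ↦ D  (constrained at step 1)
    D ↦ BC  (constrained at step 1)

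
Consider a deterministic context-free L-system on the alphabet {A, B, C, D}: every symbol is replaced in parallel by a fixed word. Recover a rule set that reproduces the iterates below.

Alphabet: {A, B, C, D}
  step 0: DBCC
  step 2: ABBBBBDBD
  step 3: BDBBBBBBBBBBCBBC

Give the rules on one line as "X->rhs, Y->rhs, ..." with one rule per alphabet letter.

  step 2 ⇒ step 3: ABBBBBDBD ⇒ BD·BB·BB·BB·BB·BB·C·BB·C
    A ↦ BD
    B ↦ BB
    D ↦ C
    C ↦ A  (constrained at step 0)

A->BD, B->BB, C->A, D->C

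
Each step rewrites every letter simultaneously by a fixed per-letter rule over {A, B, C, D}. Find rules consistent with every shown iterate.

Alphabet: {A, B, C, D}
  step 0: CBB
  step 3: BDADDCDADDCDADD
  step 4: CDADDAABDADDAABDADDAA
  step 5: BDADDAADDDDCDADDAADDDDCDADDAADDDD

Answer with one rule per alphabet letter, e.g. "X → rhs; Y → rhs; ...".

  step 4 ⇒ step 5: CDADDAABDADDAABDADDAA ⇒ BD·A·DD·A·A·DD·DD·CD·A·DD·A·A·DD·DD·CD·A·DD·A·A·DD·DD
    A ↦ DD
    B ↦ CD
    C ↦ BD
    D ↦ A

A->DD, B->CD, C->BD, D->A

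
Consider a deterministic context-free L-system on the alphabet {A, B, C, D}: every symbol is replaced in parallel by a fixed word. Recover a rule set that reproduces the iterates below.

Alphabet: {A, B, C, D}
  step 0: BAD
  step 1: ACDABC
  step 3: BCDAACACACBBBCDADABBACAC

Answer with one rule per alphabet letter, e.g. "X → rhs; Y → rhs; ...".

  step 0 ⇒ step 1: BAD ⇒ AC·DA·BC
    A ↦ DA
    B ↦ AC
    D ↦ BC
    C ↦ BB  (constrained at step 1)

A->DA, B->AC, C->BB, D->BC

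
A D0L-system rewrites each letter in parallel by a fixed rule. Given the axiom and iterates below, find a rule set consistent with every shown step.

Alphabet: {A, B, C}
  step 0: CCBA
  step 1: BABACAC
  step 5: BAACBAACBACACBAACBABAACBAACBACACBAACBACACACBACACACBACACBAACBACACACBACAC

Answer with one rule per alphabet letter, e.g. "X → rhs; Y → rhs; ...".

A->AC, B->C, C->BA

  step 0 ⇒ step 1: CCBA ⇒ BA·BA·C·AC
    A ↦ AC
    B ↦ C
    C ↦ BA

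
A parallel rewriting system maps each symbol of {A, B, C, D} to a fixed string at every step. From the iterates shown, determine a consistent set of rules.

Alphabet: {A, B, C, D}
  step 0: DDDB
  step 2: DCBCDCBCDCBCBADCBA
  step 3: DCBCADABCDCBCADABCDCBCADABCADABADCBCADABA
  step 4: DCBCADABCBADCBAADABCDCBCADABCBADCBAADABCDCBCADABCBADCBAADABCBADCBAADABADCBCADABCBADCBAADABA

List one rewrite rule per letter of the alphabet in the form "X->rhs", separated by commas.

A->BA, B->ADA, C->BC, D->DC

  step 3 ⇒ step 4: DCBCADABCDCBCADABCDCBCADABCADABADCBCADABA ⇒ DC·BC·ADA·BC·BA·DC·BA·ADA·BC·DC·BC·ADA·BC·BA·DC·BA·ADA·BC·DC·BC·ADA·BC·BA·DC·BA·ADA·BC·BA·DC·BA·ADA·BA·DC·BC·ADA·BC·BA·DC·BA·ADA·BA
    A ↦ BA
    B ↦ ADA
    C ↦ BC
    D ↦ DC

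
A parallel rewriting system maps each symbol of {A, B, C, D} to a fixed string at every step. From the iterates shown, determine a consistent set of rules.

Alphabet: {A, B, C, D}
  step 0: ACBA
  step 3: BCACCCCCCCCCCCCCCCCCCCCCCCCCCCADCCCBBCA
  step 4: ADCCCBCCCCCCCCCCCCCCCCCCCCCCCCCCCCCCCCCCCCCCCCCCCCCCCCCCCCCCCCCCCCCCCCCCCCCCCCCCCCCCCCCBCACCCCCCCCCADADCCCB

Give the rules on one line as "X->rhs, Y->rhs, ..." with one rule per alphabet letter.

  step 3 ⇒ step 4: BCACCCCCCCCCCCCCCCCCCCCCCCCCCCADCCCBBCA ⇒ AD·CCC·B·CCC·CCC·CCC·CCC·CCC·CCC·CCC·CCC·CCC·CCC·CCC·CCC·CCC·CCC·CCC·CCC·CCC·CCC·CCC·CCC·CCC·CCC·CCC·CCC·CCC·CCC·CCC·B·CA·CCC·CCC·CCC·AD·AD·CCC·B
    A ↦ B
    B ↦ AD
    C ↦ CCC
    D ↦ CA

A->B, B->AD, C->CCC, D->CA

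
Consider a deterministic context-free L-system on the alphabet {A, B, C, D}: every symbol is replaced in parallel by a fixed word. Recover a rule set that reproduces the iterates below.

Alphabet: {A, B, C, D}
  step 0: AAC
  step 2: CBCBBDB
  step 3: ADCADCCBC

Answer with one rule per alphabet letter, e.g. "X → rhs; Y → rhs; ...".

  step 2 ⇒ step 3: CBCBBDB ⇒ AD·C·AD·C·C·B·C
    B ↦ C
    C ↦ AD
    D ↦ B
    A ↦ BD  (constrained at step 0)

A->BD, B->C, C->AD, D->B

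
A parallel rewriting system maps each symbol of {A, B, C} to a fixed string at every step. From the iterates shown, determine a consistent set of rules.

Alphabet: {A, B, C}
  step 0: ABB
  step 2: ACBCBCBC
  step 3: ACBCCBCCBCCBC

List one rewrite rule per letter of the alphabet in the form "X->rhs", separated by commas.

  step 2 ⇒ step 3: ACBCBCBC ⇒ AC·BC·C·BC·C·BC·C·BC
    A ↦ AC
    B ↦ C
    C ↦ BC

A->AC, B->C, C->BC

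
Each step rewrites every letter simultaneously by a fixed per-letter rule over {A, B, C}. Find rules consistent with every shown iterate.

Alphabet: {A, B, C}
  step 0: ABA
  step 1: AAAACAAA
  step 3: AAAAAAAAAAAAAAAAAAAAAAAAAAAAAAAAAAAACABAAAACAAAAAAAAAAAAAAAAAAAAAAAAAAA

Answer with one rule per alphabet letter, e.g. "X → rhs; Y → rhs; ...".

A->AAA, B->AC, C->CAB

  step 0 ⇒ step 1: ABA ⇒ AAA·AC·AAA
    A ↦ AAA
    B ↦ AC
    C ↦ CAB  (constrained at step 1)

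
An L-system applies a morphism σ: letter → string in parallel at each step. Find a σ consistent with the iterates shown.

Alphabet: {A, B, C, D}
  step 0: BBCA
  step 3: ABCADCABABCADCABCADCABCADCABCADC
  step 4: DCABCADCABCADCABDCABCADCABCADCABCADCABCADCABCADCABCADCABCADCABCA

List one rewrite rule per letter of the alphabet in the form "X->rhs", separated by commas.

  step 3 ⇒ step 4: ABCADCABABCADCABCADCABCADCABCADC ⇒ DC·AB·CA·DC·AB·CA·DC·AB·DC·AB·CA·DC·AB·CA·DC·AB·CA·DC·AB·CA·DC·AB·CA·DC·AB·CA·DC·AB·CA·DC·AB·CA
    A ↦ DC
    B ↦ AB
    C ↦ CA
    D ↦ AB

A->DC, B->AB, C->CA, D->AB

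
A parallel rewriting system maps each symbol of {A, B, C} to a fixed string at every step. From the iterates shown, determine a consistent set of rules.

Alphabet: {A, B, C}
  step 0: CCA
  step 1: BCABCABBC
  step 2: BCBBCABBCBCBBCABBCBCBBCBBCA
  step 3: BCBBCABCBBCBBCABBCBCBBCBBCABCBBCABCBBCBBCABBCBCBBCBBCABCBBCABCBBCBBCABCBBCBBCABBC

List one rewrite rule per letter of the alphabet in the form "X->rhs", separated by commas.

A->BBC, B->BCB, C->BCA

  step 2 ⇒ step 3: BCBBCABBCBCBBCABBCBCBBCBBCA ⇒ BCB·BCA·BCB·BCB·BCA·BBC·BCB·BCB·BCA·BCB·BCA·BCB·BCB·BCA·BBC·BCB·BCB·BCA·BCB·BCA·BCB·BCB·BCA·BCB·BCB·BCA·BBC
    A ↦ BBC
    B ↦ BCB
    C ↦ BCA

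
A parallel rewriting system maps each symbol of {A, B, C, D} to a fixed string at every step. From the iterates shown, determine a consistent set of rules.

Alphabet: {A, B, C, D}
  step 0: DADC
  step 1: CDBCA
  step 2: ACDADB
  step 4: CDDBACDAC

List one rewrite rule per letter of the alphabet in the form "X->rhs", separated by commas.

  step 1 ⇒ step 2: CDBCA ⇒ A·C·D·A·DB
    A ↦ DB
    B ↦ D
    C ↦ A
    D ↦ C

A->DB, B->D, C->A, D->C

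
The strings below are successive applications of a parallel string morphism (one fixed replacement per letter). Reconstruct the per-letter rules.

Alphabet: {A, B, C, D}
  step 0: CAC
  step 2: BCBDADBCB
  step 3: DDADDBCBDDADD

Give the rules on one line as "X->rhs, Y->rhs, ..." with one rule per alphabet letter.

A->C, B->D, C->DAD, D->B

  step 2 ⇒ step 3: BCBDADBCB ⇒ D·DAD·D·B·C·B·D·DAD·D
    A ↦ C
    B ↦ D
    C ↦ DAD
    D ↦ B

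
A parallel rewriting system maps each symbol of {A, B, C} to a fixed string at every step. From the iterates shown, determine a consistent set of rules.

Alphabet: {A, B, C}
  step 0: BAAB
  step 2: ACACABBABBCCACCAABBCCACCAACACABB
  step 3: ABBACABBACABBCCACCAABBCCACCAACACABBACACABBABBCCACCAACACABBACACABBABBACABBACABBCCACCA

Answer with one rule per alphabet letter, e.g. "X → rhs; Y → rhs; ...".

  step 2 ⇒ step 3: ACACABBABBCCACCAABBCCACCAACACABB ⇒ ABB·AC·ABB·AC·ABB·CCA·CCA·ABB·CCA·CCA·AC·AC·ABB·AC·AC·ABB·ABB·CCA·CCA·AC·AC·ABB·AC·AC·ABB·ABB·AC·ABB·AC·ABB·CCA·CCA
    A ↦ ABB
    B ↦ CCA
    C ↦ AC

A->ABB, B->CCA, C->AC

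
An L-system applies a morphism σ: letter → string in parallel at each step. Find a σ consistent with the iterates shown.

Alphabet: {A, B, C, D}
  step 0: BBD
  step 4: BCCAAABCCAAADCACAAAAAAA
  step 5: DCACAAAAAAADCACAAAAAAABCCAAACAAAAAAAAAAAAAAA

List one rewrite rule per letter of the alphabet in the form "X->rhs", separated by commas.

A->AA, B->D, C->CA, D->BC

  step 4 ⇒ step 5: BCCAAABCCAAADCACAAAAAAA ⇒ D·CA·CA·AA·AA·AA·D·CA·CA·AA·AA·AA·BC·CA·AA·CA·AA·AA·AA·AA·AA·AA·AA
    A ↦ AA
    B ↦ D
    C ↦ CA
    D ↦ BC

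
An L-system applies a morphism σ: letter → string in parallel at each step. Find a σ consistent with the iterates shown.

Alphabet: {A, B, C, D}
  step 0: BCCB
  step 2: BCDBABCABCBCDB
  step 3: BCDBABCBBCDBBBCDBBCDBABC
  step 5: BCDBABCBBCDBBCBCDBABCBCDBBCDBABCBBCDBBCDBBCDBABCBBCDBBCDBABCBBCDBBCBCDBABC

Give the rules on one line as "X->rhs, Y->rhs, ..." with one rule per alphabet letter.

A->B, B->BC, C->DB, D->A

  step 2 ⇒ step 3: BCDBABCABCBCDB ⇒ BC·DB·A·BC·B·BC·DB·B·BC·DB·BC·DB·A·BC
    A ↦ B
    B ↦ BC
    C ↦ DB
    D ↦ A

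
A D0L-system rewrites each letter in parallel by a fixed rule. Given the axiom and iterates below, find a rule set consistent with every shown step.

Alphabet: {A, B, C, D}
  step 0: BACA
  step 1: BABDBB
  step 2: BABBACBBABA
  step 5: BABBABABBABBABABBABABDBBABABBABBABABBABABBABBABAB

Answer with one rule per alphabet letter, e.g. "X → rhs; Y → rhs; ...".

  step 1 ⇒ step 2: BABDBB ⇒ BA·B·BA·CB·BA·BA
    A ↦ B
    B ↦ BA
    D ↦ CB
  step 0 ⇒ step 1: BACA ⇒ BA·B·DB·B
    C ↦ DB

A->B, B->BA, C->DB, D->CB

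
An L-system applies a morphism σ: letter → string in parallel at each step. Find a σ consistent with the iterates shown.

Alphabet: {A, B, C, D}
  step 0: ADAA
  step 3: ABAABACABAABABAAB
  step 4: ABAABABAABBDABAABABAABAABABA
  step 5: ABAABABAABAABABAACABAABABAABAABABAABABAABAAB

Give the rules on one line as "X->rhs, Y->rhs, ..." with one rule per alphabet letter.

  step 4 ⇒ step 5: ABAABABAABBDABAABABAABAABABA ⇒ AB·A·AB·AB·A·AB·A·AB·AB·A·A·C·AB·A·AB·AB·A·AB·A·AB·AB·A·AB·AB·A·AB·A·AB
    A ↦ AB
    B ↦ A
    D ↦ C
  step 3 ⇒ step 4: ABAABACABAABABAAB ⇒ AB·A·AB·AB·A·AB·BD·AB·A·AB·AB·A·AB·A·AB·AB·A
    C ↦ BD

A->AB, B->A, C->BD, D->C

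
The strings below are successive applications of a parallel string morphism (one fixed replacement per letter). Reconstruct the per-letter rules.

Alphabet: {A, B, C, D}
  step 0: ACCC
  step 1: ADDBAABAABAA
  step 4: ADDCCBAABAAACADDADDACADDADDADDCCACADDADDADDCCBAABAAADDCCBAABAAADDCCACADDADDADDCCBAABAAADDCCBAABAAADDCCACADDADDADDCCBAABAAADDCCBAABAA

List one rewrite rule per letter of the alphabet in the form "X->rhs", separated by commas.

  step 0 ⇒ step 1: ACCC ⇒ ADD·BAA·BAA·BAA
    A ↦ ADD
    C ↦ BAA
    B ↦ AC  (constrained at step 1)
    D ↦ C  (constrained at step 1)

A->ADD, B->AC, C->BAA, D->C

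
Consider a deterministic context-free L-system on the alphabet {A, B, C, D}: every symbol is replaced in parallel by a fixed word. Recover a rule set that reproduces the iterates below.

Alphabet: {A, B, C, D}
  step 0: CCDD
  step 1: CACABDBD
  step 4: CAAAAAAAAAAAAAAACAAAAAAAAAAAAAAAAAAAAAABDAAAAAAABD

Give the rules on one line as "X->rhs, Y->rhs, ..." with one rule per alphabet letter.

A->AA, B->A, C->CA, D->BD

  step 0 ⇒ step 1: CCDD ⇒ CA·CA·BD·BD
    C ↦ CA
    D ↦ BD
    A ↦ AA  (constrained at step 1)
    B ↦ A  (constrained at step 1)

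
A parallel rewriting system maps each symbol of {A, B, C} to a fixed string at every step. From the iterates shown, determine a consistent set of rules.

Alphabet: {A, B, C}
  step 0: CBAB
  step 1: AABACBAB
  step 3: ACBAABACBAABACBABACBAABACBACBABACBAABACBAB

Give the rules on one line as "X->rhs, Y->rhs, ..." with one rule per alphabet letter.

  step 0 ⇒ step 1: CBAB ⇒ A·AB·ACB·AB
    A ↦ ACB
    B ↦ AB
    C ↦ A

A->ACB, B->AB, C->A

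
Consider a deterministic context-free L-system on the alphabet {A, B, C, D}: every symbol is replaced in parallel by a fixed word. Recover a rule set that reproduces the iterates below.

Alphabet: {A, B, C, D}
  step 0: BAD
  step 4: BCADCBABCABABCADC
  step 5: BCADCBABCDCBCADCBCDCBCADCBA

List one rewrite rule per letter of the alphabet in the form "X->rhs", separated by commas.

A->DC, B->BC, C->A, D->B

  step 4 ⇒ step 5: BCADCBABCABABCADC ⇒ BC·A·DC·B·A·BC·DC·BC·A·DC·BC·DC·BC·A·DC·B·A
    A ↦ DC
    B ↦ BC
    C ↦ A
    D ↦ B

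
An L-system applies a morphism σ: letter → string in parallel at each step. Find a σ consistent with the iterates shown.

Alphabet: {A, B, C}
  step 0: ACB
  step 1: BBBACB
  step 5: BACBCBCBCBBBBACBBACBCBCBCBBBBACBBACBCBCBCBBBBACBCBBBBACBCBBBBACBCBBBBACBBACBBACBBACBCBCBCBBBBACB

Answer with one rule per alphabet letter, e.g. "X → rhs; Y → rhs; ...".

A->BB, B->CB, C->BA

  step 0 ⇒ step 1: ACB ⇒ BB·BA·CB
    A ↦ BB
    B ↦ CB
    C ↦ BA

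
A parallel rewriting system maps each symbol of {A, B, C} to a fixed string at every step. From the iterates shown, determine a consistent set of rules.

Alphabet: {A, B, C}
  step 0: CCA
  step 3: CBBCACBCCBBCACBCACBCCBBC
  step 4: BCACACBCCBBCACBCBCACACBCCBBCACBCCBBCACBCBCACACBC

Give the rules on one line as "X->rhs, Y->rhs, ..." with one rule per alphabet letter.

A->CB, B->AC, C->BC

  step 3 ⇒ step 4: CBBCACBCCBBCACBCACBCCBBC ⇒ BC·AC·AC·BC·CB·BC·AC·BC·BC·AC·AC·BC·CB·BC·AC·BC·CB·BC·AC·BC·BC·AC·AC·BC
    A ↦ CB
    B ↦ AC
    C ↦ BC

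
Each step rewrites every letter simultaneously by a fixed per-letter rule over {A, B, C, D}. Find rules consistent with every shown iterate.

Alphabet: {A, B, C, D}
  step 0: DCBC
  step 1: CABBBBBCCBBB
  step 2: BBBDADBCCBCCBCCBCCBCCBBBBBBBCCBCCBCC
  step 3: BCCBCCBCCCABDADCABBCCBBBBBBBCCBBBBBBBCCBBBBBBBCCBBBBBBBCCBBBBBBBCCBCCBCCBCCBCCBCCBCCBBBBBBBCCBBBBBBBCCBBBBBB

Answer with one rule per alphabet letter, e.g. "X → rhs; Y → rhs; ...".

A->DAD, B->BCC, C->BBB, D->CAB

  step 2 ⇒ step 3: BBBDADBCCBCCBCCBCCBCCBBBBBBBCCBCCBCC ⇒ BCC·BCC·BCC·CAB·DAD·CAB·BCC·BBB·BBB·BCC·BBB·BBB·BCC·BBB·BBB·BCC·BBB·BBB·BCC·BBB·BBB·BCC·BCC·BCC·BCC·BCC·BCC·BCC·BBB·BBB·BCC·BBB·BBB·BCC·BBB·BBB
    A ↦ DAD
    B ↦ BCC
    C ↦ BBB
    D ↦ CAB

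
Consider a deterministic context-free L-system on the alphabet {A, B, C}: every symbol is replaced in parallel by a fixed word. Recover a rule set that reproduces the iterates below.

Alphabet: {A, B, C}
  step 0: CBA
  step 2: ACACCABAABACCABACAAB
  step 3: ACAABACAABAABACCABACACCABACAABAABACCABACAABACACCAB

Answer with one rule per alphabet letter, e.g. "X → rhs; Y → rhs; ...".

  step 2 ⇒ step 3: ACACCABAABACCABACAAB ⇒ AC·AAB·AC·AAB·AAB·AC·CAB·AC·AC·CAB·AC·AAB·AAB·AC·CAB·AC·AAB·AC·AC·CAB
    A ↦ AC
    B ↦ CAB
    C ↦ AAB

A->AC, B->CAB, C->AAB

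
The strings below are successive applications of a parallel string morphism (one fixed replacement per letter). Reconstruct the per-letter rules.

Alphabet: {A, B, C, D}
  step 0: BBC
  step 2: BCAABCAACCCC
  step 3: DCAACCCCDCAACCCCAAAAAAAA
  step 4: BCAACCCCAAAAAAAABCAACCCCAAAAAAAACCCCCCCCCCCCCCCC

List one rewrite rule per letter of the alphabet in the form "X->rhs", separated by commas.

A->CC, B->DC, C->AA, D->BC

  step 3 ⇒ step 4: DCAACCCCDCAACCCCAAAAAAAA ⇒ BC·AA·CC·CC·AA·AA·AA·AA·BC·AA·CC·CC·AA·AA·AA·AA·CC·CC·CC·CC·CC·CC·CC·CC
    A ↦ CC
    C ↦ AA
    D ↦ BC
  step 2 ⇒ step 3: BCAABCAACCCC ⇒ DC·AA·CC·CC·DC·AA·CC·CC·AA·AA·AA·AA
    B ↦ DC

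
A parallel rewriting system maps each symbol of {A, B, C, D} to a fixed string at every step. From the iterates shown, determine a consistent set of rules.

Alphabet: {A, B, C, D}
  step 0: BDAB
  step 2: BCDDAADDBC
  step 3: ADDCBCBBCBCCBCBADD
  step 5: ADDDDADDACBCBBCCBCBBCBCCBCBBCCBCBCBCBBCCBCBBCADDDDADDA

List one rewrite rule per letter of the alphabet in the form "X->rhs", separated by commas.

A->BC, B->A, C->DD, D->CB

  step 2 ⇒ step 3: BCDDAADDBC ⇒ A·DD·CB·CB·BC·BC·CB·CB·A·DD
    A ↦ BC
    B ↦ A
    C ↦ DD
    D ↦ CB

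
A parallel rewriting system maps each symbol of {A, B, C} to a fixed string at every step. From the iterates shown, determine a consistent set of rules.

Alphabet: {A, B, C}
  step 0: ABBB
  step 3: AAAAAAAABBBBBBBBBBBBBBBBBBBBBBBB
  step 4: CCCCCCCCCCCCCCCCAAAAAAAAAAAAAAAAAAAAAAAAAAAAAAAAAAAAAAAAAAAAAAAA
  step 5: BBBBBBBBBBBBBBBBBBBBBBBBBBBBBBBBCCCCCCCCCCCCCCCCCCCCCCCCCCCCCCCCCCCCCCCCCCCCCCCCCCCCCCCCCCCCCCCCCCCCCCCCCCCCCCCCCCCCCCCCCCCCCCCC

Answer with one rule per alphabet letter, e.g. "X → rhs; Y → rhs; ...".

  step 4 ⇒ step 5: CCCCCCCCCCCCCCCCAAAAAAAAAAAAAAAAAAAAAAAAAAAAAAAAAAAAAAAAAAAAAAAA ⇒ BB·BB·BB·BB·BB·BB·BB·BB·BB·BB·BB·BB·BB·BB·BB·BB·CC·CC·CC·CC·CC·CC·CC·CC·CC·CC·CC·CC·CC·CC·CC·CC·CC·CC·CC·CC·CC·CC·CC·CC·CC·CC·CC·CC·CC·CC·CC·CC·CC·CC·CC·CC·CC·CC·CC·CC·CC·CC·CC·CC·CC·CC·CC·CC
    A ↦ CC
    C ↦ BB
  step 3 ⇒ step 4: AAAAAAAABBBBBBBBBBBBBBBBBBBBBBBB ⇒ CC·CC·CC·CC·CC·CC·CC·CC·AA·AA·AA·AA·AA·AA·AA·AA·AA·AA·AA·AA·AA·AA·AA·AA·AA·AA·AA·AA·AA·AA·AA·AA
    B ↦ AA

A->CC, B->AA, C->BB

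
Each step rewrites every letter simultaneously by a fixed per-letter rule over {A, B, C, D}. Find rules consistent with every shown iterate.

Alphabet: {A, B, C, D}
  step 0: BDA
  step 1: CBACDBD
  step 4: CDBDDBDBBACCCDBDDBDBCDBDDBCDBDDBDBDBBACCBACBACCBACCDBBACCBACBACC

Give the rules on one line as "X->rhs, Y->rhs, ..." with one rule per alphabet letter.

  step 0 ⇒ step 1: BDA ⇒ C·BAC·DBD
    A ↦ DBD
    B ↦ C
    D ↦ BAC
    C ↦ DB  (constrained at step 1)

A->DBD, B->C, C->DB, D->BAC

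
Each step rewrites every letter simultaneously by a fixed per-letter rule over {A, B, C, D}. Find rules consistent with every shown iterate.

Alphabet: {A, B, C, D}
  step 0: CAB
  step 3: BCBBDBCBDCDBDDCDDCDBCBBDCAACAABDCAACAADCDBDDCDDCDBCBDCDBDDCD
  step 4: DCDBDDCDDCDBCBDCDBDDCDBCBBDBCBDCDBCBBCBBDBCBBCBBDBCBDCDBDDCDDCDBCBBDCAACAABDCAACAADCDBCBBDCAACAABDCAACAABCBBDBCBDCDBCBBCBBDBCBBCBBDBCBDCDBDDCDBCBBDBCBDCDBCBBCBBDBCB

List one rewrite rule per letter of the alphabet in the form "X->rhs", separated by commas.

  step 3 ⇒ step 4: BCBBDBCBDCDBDDCDDCDBCBBDCAACAABDCAACAADCDBDDCDDCDBCBDCDBDDCD ⇒ DCD·BD·DCD·DCD·BCB·DCD·BD·DCD·BCB·BD·BCB·DCD·BCB·BCB·BD·BCB·BCB·BD·BCB·DCD·BD·DCD·DCD·BCB·BD·CAA·CAA·BD·CAA·CAA·DCD·BCB·BD·CAA·CAA·BD·CAA·CAA·BCB·BD·BCB·DCD·BCB·BCB·BD·BCB·BCB·BD·BCB·DCD·BD·DCD·BCB·BD·BCB·DCD·BCB·BCB·BD·BCB
    A ↦ CAA
    B ↦ DCD
    C ↦ BD
    D ↦ BCB

A->CAA, B->DCD, C->BD, D->BCB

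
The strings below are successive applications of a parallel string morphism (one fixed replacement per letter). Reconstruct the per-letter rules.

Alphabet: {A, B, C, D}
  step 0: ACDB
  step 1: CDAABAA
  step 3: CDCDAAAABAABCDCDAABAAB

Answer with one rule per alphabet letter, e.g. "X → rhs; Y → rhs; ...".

A->CD, B->AA, C->AA, D->B

  step 0 ⇒ step 1: ACDB ⇒ CD·AA·B·AA
    A ↦ CD
    B ↦ AA
    C ↦ AA
    D ↦ B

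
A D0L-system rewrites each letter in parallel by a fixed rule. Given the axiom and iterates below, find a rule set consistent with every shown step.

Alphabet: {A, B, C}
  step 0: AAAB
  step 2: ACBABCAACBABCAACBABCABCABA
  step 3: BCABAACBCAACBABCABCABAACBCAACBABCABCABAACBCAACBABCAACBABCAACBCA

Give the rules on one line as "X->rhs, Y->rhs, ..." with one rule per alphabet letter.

A->BCA, B->AC, C->BA

  step 2 ⇒ step 3: ACBABCAACBABCAACBABCABCABA ⇒ BCA·BA·AC·BCA·AC·BA·BCA·BCA·BA·AC·BCA·AC·BA·BCA·BCA·BA·AC·BCA·AC·BA·BCA·AC·BA·BCA·AC·BCA
    A ↦ BCA
    B ↦ AC
    C ↦ BA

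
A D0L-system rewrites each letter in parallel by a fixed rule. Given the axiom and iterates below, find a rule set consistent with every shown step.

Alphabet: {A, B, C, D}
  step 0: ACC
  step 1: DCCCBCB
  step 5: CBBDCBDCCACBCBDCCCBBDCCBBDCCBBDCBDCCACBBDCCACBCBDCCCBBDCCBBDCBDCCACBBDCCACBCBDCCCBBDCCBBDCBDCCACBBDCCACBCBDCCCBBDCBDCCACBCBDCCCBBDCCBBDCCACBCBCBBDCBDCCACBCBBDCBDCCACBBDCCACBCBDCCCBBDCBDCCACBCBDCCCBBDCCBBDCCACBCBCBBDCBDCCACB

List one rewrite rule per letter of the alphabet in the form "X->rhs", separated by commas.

  step 0 ⇒ step 1: ACC ⇒ DCC·CB·CB
    A ↦ DCC
    C ↦ CB
    B ↦ BDC  (constrained at step 1)
    D ↦ CA  (constrained at step 1)

A->DCC, B->BDC, C->CB, D->CA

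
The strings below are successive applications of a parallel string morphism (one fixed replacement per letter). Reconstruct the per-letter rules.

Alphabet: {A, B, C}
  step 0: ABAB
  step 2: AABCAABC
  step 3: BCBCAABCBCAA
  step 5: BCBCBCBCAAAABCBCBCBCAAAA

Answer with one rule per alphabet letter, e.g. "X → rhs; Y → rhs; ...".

  step 2 ⇒ step 3: AABCAABC ⇒ BC·BC·A·A·BC·BC·A·A
    A ↦ BC
    B ↦ A
    C ↦ A

A->BC, B->A, C->A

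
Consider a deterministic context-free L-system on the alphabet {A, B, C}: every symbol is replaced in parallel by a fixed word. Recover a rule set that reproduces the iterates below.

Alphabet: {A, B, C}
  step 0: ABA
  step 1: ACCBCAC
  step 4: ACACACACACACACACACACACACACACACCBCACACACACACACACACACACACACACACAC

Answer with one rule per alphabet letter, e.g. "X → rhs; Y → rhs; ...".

A->AC, B->CBC, C->AC

  step 0 ⇒ step 1: ABA ⇒ AC·CBC·AC
    A ↦ AC
    B ↦ CBC
    C ↦ AC  (constrained at step 1)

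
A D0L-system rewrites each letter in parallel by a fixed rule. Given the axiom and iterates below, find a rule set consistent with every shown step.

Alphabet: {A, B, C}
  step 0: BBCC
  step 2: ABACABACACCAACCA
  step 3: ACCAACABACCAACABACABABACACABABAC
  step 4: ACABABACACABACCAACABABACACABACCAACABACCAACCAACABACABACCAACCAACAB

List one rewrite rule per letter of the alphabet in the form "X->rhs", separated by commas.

A->AC, B->CA, C->AB

  step 3 ⇒ step 4: ACCAACABACCAACABACABABACACABABAC ⇒ AC·AB·AB·AC·AC·AB·AC·CA·AC·AB·AB·AC·AC·AB·AC·CA·AC·AB·AC·CA·AC·CA·AC·AB·AC·AB·AC·CA·AC·CA·AC·AB
    A ↦ AC
    B ↦ CA
    C ↦ AB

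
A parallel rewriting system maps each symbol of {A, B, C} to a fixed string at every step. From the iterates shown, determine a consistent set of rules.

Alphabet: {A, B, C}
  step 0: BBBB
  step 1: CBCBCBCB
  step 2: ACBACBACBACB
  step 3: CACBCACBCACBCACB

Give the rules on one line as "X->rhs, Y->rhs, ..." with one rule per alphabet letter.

A->C, B->CB, C->A

  step 2 ⇒ step 3: ACBACBACBACB ⇒ C·A·CB·C·A·CB·C·A·CB·C·A·CB
    A ↦ C
    B ↦ CB
    C ↦ A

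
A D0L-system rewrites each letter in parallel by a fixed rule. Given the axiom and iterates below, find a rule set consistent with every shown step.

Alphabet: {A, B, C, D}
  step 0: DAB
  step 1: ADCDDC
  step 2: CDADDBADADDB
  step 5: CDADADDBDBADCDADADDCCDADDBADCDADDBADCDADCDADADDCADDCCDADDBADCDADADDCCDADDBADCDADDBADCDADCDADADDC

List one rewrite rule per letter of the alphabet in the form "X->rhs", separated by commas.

  step 1 ⇒ step 2: ADCDDC ⇒ CD·AD·DB·AD·AD·DB
    A ↦ CD
    C ↦ DB
    D ↦ AD
  step 0 ⇒ step 1: DAB ⇒ AD·CD·DC
    B ↦ DC

A->CD, B->DC, C->DB, D->AD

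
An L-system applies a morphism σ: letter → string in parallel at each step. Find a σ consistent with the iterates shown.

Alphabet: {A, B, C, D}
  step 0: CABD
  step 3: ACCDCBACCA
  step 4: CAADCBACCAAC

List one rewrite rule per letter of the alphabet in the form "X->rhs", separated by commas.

  step 3 ⇒ step 4: ACCDCBACCA ⇒ C·A·A·DCB·A·C·C·A·A·C
    A ↦ C
    B ↦ C
    C ↦ A
    D ↦ DCB

A->C, B->C, C->A, D->DCB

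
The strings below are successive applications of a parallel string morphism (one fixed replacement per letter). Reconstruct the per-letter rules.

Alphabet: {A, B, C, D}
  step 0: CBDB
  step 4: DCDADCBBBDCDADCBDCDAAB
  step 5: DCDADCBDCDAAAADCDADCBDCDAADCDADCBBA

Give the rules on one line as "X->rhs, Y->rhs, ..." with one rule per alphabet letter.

A->B, B->A, C->DA, D->DC

  step 4 ⇒ step 5: DCDADCBBBDCDADCBDCDAAB ⇒ DC·DA·DC·B·DC·DA·A·A·A·DC·DA·DC·B·DC·DA·A·DC·DA·DC·B·B·A
    A ↦ B
    B ↦ A
    C ↦ DA
    D ↦ DC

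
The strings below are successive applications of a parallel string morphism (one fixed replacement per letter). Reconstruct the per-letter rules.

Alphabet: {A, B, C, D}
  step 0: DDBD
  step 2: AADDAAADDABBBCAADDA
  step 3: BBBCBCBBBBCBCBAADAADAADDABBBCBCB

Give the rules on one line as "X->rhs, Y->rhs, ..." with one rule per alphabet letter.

A->B, B->AAD, C->DA, D->BC

  step 2 ⇒ step 3: AADDAAADDABBBCAADDA ⇒ B·B·BC·BC·B·B·B·BC·BC·B·AAD·AAD·AAD·DA·B·B·BC·BC·B
    A ↦ B
    B ↦ AAD
    C ↦ DA
    D ↦ BC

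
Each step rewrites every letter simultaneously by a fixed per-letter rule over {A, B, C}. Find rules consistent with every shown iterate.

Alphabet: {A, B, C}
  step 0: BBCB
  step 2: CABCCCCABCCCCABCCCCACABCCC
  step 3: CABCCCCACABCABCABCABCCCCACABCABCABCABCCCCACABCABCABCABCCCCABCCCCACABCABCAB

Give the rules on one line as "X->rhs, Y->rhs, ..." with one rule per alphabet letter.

A->CCC, B->CA, C->CAB

  step 2 ⇒ step 3: CABCCCCABCCCCABCCCCACABCCC ⇒ CAB·CCC·CA·CAB·CAB·CAB·CAB·CCC·CA·CAB·CAB·CAB·CAB·CCC·CA·CAB·CAB·CAB·CAB·CCC·CAB·CCC·CA·CAB·CAB·CAB
    A ↦ CCC
    B ↦ CA
    C ↦ CAB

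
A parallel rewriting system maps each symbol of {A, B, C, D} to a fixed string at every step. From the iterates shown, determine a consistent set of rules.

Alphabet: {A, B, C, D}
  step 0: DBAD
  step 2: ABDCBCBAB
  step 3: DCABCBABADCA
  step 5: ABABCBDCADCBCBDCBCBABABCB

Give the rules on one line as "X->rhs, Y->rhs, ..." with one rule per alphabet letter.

A->DC, B->A, C->B, D->BC

  step 2 ⇒ step 3: ABDCBCBAB ⇒ DC·A·BC·B·A·B·A·DC·A
    A ↦ DC
    B ↦ A
    C ↦ B
    D ↦ BC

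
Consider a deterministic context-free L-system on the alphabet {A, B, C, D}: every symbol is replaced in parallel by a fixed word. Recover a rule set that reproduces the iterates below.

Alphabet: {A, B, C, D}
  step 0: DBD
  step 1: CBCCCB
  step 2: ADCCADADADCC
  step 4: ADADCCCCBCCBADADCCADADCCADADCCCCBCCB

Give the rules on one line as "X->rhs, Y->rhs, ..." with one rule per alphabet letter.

  step 1 ⇒ step 2: CBCCCB ⇒ AD·CC·AD·AD·AD·CC
    B ↦ CC
    C ↦ AD
    A ↦ C  (constrained at step 2)
  step 0 ⇒ step 1: DBD ⇒ CB·CC·CB
    D ↦ CB

A->C, B->CC, C->AD, D->CB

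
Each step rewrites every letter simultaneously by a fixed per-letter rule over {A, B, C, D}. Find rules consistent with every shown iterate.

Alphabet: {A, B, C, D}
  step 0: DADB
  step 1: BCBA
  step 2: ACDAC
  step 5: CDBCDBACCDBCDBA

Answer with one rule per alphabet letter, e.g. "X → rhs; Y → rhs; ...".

  step 1 ⇒ step 2: BCBA ⇒ A·CD·A·C
    A ↦ C
    B ↦ A
    C ↦ CD
  step 0 ⇒ step 1: DADB ⇒ B·C·B·A
    D ↦ B

A->C, B->A, C->CD, D->B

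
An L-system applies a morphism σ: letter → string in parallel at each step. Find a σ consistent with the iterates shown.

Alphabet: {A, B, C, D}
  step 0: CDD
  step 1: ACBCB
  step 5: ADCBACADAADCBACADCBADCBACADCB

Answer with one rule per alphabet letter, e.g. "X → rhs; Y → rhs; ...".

  step 0 ⇒ step 1: CDD ⇒ A·CB·CB
    C ↦ A
    D ↦ CB
    A ↦ AD  (constrained at step 1)
    B ↦ C  (constrained at step 1)

A->AD, B->C, C->A, D->CB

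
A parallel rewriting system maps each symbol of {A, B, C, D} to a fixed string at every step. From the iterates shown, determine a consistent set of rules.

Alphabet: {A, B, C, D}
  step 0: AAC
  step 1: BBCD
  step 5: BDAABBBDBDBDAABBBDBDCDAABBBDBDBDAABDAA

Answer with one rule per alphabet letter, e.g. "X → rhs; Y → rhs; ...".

  step 0 ⇒ step 1: AAC ⇒ B·B·CD
    A ↦ B
    C ↦ CD
    B ↦ BD  (constrained at step 1)
    D ↦ AA  (constrained at step 1)

A->B, B->BD, C->CD, D->AA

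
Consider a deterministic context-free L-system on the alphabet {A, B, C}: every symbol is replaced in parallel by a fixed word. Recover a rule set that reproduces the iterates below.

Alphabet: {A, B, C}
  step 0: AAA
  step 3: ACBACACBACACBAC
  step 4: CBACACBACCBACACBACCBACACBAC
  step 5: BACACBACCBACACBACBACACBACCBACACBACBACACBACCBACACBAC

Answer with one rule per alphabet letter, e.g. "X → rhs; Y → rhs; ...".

A->C, B->A, C->BAC

  step 4 ⇒ step 5: CBACACBACCBACACBACCBACACBAC ⇒ BAC·A·C·BAC·C·BAC·A·C·BAC·BAC·A·C·BAC·C·BAC·A·C·BAC·BAC·A·C·BAC·C·BAC·A·C·BAC
    A ↦ C
    B ↦ A
    C ↦ BAC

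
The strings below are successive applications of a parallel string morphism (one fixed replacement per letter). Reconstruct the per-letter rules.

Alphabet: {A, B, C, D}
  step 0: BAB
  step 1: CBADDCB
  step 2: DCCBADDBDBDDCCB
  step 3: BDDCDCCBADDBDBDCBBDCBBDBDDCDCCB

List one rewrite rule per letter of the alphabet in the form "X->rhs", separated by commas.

  step 2 ⇒ step 3: DCCBADDBDBDDCCB ⇒ BD·DC·DC·CB·ADD·BD·BD·CB·BD·CB·BD·BD·DC·DC·CB
    A ↦ ADD
    B ↦ CB
    C ↦ DC
    D ↦ BD

A->ADD, B->CB, C->DC, D->BD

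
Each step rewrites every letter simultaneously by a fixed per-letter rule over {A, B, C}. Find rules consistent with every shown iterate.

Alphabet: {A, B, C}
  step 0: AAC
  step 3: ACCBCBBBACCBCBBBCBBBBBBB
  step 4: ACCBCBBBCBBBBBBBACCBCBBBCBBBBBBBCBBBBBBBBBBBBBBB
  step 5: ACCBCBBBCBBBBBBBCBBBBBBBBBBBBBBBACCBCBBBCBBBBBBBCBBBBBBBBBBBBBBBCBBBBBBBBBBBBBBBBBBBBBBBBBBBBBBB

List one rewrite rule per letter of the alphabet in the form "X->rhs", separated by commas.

  step 4 ⇒ step 5: ACCBCBBBCBBBBBBBACCBCBBBCBBBBBBBCBBBBBBBBBBBBBBB ⇒ AC·CB·CB·BB·CB·BB·BB·BB·CB·BB·BB·BB·BB·BB·BB·BB·AC·CB·CB·BB·CB·BB·BB·BB·CB·BB·BB·BB·BB·BB·BB·BB·CB·BB·BB·BB·BB·BB·BB·BB·BB·BB·BB·BB·BB·BB·BB·BB
    A ↦ AC
    B ↦ BB
    C ↦ CB

A->AC, B->BB, C->CB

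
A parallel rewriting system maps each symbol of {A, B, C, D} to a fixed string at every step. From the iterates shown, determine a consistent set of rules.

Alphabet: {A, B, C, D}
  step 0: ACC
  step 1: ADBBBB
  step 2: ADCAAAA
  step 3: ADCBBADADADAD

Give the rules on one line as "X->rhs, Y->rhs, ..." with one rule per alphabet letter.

  step 2 ⇒ step 3: ADCAAAA ⇒ AD·C·BB·AD·AD·AD·AD
    A ↦ AD
    C ↦ BB
    D ↦ C
  step 1 ⇒ step 2: ADBBBB ⇒ AD·C·A·A·A·A
    B ↦ A

A->AD, B->A, C->BB, D->C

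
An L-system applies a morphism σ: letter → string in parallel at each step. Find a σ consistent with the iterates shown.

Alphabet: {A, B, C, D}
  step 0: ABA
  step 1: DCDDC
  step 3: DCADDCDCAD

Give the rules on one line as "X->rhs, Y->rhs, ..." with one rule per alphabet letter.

A->DC, B->D, C->DB, D->A

  step 0 ⇒ step 1: ABA ⇒ DC·D·DC
    A ↦ DC
    B ↦ D
    C ↦ DB  (constrained at step 1)
    D ↦ A  (constrained at step 1)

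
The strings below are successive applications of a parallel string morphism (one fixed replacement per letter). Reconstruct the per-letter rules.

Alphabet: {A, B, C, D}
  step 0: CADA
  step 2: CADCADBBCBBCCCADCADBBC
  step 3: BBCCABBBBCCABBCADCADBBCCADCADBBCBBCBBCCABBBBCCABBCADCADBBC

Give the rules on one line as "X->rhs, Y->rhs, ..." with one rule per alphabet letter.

  step 2 ⇒ step 3: CADCADBBCBBCCCADCADBBC ⇒ BBC·C·ABB·BBC·C·ABB·CAD·CAD·BBC·CAD·CAD·BBC·BBC·BBC·C·ABB·BBC·C·ABB·CAD·CAD·BBC
    A ↦ C
    B ↦ CAD
    C ↦ BBC
    D ↦ ABB

A->C, B->CAD, C->BBC, D->ABB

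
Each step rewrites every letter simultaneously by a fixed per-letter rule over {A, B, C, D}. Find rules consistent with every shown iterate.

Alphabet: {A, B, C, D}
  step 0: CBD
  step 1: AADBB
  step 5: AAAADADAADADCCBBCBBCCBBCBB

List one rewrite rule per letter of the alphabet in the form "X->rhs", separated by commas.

A->C, B->AD, C->A, D->BB

  step 0 ⇒ step 1: CBD ⇒ A·AD·BB
    B ↦ AD
    C ↦ A
    D ↦ BB
    A ↦ C  (constrained at step 1)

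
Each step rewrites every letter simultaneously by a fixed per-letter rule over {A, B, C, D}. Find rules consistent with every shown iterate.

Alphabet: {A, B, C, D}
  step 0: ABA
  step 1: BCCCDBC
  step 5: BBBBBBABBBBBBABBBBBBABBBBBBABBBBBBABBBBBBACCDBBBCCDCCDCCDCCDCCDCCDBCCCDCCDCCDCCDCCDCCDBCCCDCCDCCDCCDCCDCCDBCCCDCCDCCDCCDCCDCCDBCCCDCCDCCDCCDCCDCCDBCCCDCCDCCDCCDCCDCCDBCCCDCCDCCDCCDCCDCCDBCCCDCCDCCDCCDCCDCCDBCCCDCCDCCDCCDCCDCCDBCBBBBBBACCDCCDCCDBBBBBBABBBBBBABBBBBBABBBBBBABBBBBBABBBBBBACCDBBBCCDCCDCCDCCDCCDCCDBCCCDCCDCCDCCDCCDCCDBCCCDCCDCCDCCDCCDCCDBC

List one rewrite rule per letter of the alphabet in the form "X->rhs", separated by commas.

A->BC, B->CCD, C->BBB, D->A

  step 0 ⇒ step 1: ABA ⇒ BC·CCD·BC
    A ↦ BC
    B ↦ CCD
    C ↦ BBB  (constrained at step 1)
    D ↦ A  (constrained at step 1)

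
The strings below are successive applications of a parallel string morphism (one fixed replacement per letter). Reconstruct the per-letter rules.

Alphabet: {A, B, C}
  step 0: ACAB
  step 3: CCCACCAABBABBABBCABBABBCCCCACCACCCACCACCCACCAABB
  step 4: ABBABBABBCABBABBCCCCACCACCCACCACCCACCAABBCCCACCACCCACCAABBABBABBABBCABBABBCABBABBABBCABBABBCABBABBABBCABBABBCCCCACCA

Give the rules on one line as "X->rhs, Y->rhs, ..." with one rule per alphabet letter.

A->C, B->CCA, C->ABB

  step 3 ⇒ step 4: CCCACCAABBABBABBCABBABBCCCCACCACCCACCACCCACCAABB ⇒ ABB·ABB·ABB·C·ABB·ABB·C·C·CCA·CCA·C·CCA·CCA·C·CCA·CCA·ABB·C·CCA·CCA·C·CCA·CCA·ABB·ABB·ABB·ABB·C·ABB·ABB·C·ABB·ABB·ABB·C·ABB·ABB·C·ABB·ABB·ABB·C·ABB·ABB·C·C·CCA·CCA
    A ↦ C
    B ↦ CCA
    C ↦ ABB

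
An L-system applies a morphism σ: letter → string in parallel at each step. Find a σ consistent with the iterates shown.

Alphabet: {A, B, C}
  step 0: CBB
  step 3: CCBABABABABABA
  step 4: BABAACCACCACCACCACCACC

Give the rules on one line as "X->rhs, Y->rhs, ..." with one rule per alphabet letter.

  step 3 ⇒ step 4: CCBABABABABABA ⇒ BA·BA·A·CC·A·CC·A·CC·A·CC·A·CC·A·CC
    A ↦ CC
    B ↦ A
    C ↦ BA

A->CC, B->A, C->BA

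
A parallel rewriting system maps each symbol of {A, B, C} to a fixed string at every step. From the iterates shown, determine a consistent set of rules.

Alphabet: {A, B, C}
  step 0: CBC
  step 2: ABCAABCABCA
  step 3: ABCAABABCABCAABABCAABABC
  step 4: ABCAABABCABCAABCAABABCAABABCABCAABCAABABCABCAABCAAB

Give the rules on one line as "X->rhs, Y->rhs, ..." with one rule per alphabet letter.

A->ABC, B->A, C->AB

  step 3 ⇒ step 4: ABCAABABCABCAABABCAABABC ⇒ ABC·A·AB·ABC·ABC·A·ABC·A·AB·ABC·A·AB·ABC·ABC·A·ABC·A·AB·ABC·ABC·A·ABC·A·AB
    A ↦ ABC
    B ↦ A
    C ↦ AB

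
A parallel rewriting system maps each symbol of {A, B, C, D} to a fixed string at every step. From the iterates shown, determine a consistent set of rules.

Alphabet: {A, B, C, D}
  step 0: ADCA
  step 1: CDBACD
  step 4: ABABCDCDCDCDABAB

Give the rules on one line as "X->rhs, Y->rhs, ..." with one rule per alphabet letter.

A->CD, B->CD, C->A, D->B

  step 0 ⇒ step 1: ADCA ⇒ CD·B·A·CD
    A ↦ CD
    C ↦ A
    D ↦ B
    B ↦ CD  (constrained at step 1)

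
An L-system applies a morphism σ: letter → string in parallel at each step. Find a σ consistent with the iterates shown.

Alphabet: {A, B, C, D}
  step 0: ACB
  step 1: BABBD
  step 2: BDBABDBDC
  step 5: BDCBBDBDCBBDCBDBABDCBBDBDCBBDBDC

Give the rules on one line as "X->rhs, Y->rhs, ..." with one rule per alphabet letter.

A->BA, B->BD, C->B, D->C

  step 1 ⇒ step 2: BABBD ⇒ BD·BA·BD·BD·C
    A ↦ BA
    B ↦ BD
    D ↦ C
  step 0 ⇒ step 1: ACB ⇒ BA·B·BD
    C ↦ B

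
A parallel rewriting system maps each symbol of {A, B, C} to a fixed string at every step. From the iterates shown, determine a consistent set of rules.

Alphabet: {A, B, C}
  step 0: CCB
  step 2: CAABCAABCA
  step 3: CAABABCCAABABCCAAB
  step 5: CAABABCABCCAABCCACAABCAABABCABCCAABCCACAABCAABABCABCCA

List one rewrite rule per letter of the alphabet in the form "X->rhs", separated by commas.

  step 2 ⇒ step 3: CAABCAABCA ⇒ CA·AB·AB·C·CA·AB·AB·C·CA·AB
    A ↦ AB
    B ↦ C
    C ↦ CA

A->AB, B->C, C->CA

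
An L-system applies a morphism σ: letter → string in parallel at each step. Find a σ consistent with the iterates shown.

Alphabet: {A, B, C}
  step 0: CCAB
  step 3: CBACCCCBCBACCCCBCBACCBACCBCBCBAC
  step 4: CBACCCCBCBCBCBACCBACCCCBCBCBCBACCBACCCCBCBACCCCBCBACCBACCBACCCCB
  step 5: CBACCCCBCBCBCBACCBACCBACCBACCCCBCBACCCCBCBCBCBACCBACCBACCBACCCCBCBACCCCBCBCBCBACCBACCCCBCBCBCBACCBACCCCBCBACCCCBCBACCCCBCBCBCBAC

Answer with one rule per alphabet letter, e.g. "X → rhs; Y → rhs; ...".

  step 4 ⇒ step 5: CBACCCCBCBCBCBACCBACCCCBCBCBCBACCBACCCCBCBACCCCBCBACCBACCBACCCCB ⇒ CB·AC·CC·CB·CB·CB·CB·AC·CB·AC·CB·AC·CB·AC·CC·CB·CB·AC·CC·CB·CB·CB·CB·AC·CB·AC·CB·AC·CB·AC·CC·CB·CB·AC·CC·CB·CB·CB·CB·AC·CB·AC·CC·CB·CB·CB·CB·AC·CB·AC·CC·CB·CB·AC·CC·CB·CB·AC·CC·CB·CB·CB·CB·AC
    A ↦ CC
    B ↦ AC
    C ↦ CB

A->CC, B->AC, C->CB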